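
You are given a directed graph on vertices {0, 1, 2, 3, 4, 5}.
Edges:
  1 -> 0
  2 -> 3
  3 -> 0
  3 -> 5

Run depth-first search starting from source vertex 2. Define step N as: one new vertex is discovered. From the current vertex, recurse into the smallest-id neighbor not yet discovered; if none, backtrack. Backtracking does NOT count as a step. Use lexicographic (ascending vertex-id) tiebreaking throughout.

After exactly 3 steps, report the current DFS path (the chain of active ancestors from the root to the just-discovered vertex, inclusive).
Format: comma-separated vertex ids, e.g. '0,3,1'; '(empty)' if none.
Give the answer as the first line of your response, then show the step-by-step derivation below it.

2,3,0

step 1: discover 2; path=2; order=2
step 2: discover 3; path=2>3; order=2,3
step 3: discover 0; path=2>3>0; order=2,3,0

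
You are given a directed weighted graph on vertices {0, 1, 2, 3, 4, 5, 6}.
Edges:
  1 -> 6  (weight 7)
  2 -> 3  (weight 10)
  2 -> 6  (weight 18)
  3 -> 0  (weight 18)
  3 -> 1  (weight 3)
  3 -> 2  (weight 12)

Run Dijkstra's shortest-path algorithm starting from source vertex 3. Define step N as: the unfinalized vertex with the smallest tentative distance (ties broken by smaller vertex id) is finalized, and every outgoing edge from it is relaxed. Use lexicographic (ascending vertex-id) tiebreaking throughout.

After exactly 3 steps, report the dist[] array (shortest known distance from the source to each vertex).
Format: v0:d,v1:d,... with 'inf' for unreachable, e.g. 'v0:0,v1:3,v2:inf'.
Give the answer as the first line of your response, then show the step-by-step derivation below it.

v0:18,v1:3,v2:12,v3:0,v4:inf,v5:inf,v6:10

step 1: dist = v0:18,v1:3,v2:12,v3:0,v4:inf,v5:inf,v6:inf
step 2: dist = v0:18,v1:3,v2:12,v3:0,v4:inf,v5:inf,v6:10
step 3: dist = v0:18,v1:3,v2:12,v3:0,v4:inf,v5:inf,v6:10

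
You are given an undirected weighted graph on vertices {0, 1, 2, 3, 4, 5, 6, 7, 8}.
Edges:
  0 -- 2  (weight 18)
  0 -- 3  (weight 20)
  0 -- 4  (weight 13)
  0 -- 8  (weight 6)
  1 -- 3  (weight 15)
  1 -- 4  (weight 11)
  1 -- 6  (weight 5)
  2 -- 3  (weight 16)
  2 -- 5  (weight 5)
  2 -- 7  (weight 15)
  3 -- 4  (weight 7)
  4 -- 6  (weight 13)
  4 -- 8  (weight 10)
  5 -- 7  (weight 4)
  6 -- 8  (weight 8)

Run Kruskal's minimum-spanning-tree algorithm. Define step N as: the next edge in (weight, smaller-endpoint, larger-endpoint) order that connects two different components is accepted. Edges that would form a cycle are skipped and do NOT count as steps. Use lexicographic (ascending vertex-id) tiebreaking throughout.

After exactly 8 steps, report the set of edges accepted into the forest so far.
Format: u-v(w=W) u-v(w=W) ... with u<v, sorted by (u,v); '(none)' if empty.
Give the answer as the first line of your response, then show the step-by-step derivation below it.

0-8(w=6) 1-6(w=5) 2-3(w=16) 2-5(w=5) 3-4(w=7) 4-8(w=10) 5-7(w=4) 6-8(w=8)

step 1: add edge 5-7 (w=4); MST = {5-7(w=4)}
step 2: add edge 1-6 (w=5); MST = {1-6(w=5) 5-7(w=4)}
step 3: add edge 2-5 (w=5); MST = {1-6(w=5) 2-5(w=5) 5-7(w=4)}
step 4: add edge 0-8 (w=6); MST = {0-8(w=6) 1-6(w=5) 2-5(w=5) 5-7(w=4)}
step 5: add edge 3-4 (w=7); MST = {0-8(w=6) 1-6(w=5) 2-5(w=5) 3-4(w=7) 5-7(w=4)}
step 6: add edge 6-8 (w=8); MST = {0-8(w=6) 1-6(w=5) 2-5(w=5) 3-4(w=7) 5-7(w=4) 6-8(w=8)}
step 7: add edge 4-8 (w=10); MST = {0-8(w=6) 1-6(w=5) 2-5(w=5) 3-4(w=7) 4-8(w=10) 5-7(w=4) 6-8(w=8)}
step 8: add edge 2-3 (w=16); MST = {0-8(w=6) 1-6(w=5) 2-3(w=16) 2-5(w=5) 3-4(w=7) 4-8(w=10) 5-7(w=4) 6-8(w=8)}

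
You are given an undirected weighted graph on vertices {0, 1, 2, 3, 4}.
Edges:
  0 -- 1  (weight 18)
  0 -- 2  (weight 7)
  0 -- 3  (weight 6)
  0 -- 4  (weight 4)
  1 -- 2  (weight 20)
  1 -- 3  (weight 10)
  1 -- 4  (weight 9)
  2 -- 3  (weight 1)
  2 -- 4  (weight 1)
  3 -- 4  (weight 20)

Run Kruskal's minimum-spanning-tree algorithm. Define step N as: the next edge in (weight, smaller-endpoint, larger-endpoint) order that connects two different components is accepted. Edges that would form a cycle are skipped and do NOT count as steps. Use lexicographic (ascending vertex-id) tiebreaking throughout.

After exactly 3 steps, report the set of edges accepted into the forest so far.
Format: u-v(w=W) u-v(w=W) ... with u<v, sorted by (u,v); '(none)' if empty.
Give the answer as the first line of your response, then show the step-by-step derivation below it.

0-4(w=4) 2-3(w=1) 2-4(w=1)

step 1: add edge 2-3 (w=1); MST = {2-3(w=1)}
step 2: add edge 2-4 (w=1); MST = {2-3(w=1) 2-4(w=1)}
step 3: add edge 0-4 (w=4); MST = {0-4(w=4) 2-3(w=1) 2-4(w=1)}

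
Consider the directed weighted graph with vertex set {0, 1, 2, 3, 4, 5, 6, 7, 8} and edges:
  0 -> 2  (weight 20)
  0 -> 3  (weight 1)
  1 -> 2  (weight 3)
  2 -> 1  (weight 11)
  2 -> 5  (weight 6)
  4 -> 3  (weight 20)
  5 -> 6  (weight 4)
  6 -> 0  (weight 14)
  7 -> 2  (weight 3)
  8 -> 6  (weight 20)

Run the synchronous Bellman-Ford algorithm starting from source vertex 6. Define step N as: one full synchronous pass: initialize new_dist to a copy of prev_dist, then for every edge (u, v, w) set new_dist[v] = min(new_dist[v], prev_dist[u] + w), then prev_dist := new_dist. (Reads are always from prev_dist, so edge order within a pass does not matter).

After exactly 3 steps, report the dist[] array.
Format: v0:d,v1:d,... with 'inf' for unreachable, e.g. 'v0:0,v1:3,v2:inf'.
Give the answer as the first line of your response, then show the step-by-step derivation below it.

v0:14,v1:45,v2:34,v3:15,v4:inf,v5:40,v6:0,v7:inf,v8:inf

step 1: dist = v0:14,v1:inf,v2:inf,v3:inf,v4:inf,v5:inf,v6:0,v7:inf,v8:inf
step 2: dist = v0:14,v1:inf,v2:34,v3:15,v4:inf,v5:inf,v6:0,v7:inf,v8:inf
step 3: dist = v0:14,v1:45,v2:34,v3:15,v4:inf,v5:40,v6:0,v7:inf,v8:inf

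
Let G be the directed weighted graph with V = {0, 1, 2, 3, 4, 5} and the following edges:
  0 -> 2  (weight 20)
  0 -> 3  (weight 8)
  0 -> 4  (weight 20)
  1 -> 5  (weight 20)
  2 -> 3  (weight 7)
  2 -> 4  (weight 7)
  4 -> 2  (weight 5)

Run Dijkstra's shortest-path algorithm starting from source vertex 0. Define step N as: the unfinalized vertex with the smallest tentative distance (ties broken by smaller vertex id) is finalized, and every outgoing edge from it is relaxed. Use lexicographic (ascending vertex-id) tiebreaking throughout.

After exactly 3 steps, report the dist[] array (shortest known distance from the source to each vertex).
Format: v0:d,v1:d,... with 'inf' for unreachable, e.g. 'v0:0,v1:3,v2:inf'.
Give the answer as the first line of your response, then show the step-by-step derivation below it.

v0:0,v1:inf,v2:20,v3:8,v4:20,v5:inf

step 1: dist = v0:0,v1:inf,v2:20,v3:8,v4:20,v5:inf
step 2: dist = v0:0,v1:inf,v2:20,v3:8,v4:20,v5:inf
step 3: dist = v0:0,v1:inf,v2:20,v3:8,v4:20,v5:inf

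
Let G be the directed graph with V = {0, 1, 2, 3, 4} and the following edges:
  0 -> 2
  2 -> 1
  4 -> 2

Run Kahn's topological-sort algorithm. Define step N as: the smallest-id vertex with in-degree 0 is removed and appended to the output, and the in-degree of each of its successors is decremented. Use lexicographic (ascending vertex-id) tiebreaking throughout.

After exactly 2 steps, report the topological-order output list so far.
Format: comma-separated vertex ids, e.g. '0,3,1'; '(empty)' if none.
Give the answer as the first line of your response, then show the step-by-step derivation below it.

0,3

step 1: output 0; order=[0]; indeg=(0,1,1,0,0)
step 2: output 3; order=[0,3]; indeg=(0,1,1,0,0)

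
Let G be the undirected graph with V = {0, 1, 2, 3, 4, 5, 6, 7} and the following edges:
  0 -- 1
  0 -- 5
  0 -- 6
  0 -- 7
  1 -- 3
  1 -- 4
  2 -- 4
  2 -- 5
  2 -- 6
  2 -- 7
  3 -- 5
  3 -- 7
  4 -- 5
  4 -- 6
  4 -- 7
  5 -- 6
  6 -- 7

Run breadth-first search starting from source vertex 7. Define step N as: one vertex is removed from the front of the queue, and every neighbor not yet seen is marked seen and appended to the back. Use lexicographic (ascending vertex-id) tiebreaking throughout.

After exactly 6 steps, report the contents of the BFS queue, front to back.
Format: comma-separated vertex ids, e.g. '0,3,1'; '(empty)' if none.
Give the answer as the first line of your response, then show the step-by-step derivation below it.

1,5

step 1: dequeue 7; queue=[0,2,3,4,6]; order=7
step 2: dequeue 0; queue=[2,3,4,6,1,5]; order=7,0
step 3: dequeue 2; queue=[3,4,6,1,5]; order=7,0,2
step 4: dequeue 3; queue=[4,6,1,5]; order=7,0,2,3
step 5: dequeue 4; queue=[6,1,5]; order=7,0,2,3,4
step 6: dequeue 6; queue=[1,5]; order=7,0,2,3,4,6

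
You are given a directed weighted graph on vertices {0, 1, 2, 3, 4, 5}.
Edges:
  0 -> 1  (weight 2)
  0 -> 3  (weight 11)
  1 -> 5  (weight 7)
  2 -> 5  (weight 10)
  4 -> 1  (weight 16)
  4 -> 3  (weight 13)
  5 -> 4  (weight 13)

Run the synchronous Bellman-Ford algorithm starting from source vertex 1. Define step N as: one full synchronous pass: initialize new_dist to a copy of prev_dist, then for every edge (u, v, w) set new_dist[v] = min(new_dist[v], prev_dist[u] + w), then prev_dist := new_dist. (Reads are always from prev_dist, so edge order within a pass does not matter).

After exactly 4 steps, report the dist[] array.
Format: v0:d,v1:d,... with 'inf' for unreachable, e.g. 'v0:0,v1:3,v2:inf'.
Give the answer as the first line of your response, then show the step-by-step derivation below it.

v0:inf,v1:0,v2:inf,v3:33,v4:20,v5:7

step 1: dist = v0:inf,v1:0,v2:inf,v3:inf,v4:inf,v5:7
step 2: dist = v0:inf,v1:0,v2:inf,v3:inf,v4:20,v5:7
step 3: dist = v0:inf,v1:0,v2:inf,v3:33,v4:20,v5:7
step 4: dist = v0:inf,v1:0,v2:inf,v3:33,v4:20,v5:7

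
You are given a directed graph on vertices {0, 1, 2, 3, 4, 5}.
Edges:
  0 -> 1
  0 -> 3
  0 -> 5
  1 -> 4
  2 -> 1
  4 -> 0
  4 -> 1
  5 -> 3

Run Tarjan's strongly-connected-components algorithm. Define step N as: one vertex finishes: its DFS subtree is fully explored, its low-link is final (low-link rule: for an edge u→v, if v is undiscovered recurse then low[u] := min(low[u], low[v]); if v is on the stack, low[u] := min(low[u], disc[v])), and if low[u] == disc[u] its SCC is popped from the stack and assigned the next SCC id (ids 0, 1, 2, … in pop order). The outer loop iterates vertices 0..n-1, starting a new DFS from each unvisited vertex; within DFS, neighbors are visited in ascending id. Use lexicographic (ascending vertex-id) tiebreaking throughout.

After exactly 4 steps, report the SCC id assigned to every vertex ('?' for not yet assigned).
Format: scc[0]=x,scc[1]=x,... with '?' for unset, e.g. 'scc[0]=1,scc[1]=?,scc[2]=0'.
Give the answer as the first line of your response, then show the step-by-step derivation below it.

scc[0]=?,scc[1]=?,scc[2]=?,scc[3]=0,scc[4]=?,scc[5]=1

step 1: low=(low[0]=0,low[1]=1,low[2]=?,low[3]=?,low[4]=0,low[5]=?); scc=(scc[0]=?,scc[1]=?,scc[2]=?,scc[3]=?,scc[4]=?,scc[5]=?)
step 2: low=(low[0]=0,low[1]=0,low[2]=?,low[3]=?,low[4]=0,low[5]=?); scc=(scc[0]=?,scc[1]=?,scc[2]=?,scc[3]=?,scc[4]=?,scc[5]=?)
step 3: low=(low[0]=0,low[1]=0,low[2]=?,low[3]=3,low[4]=0,low[5]=?); scc=(scc[0]=?,scc[1]=?,scc[2]=?,scc[3]=0,scc[4]=?,scc[5]=?)
step 4: low=(low[0]=0,low[1]=0,low[2]=?,low[3]=3,low[4]=0,low[5]=4); scc=(scc[0]=?,scc[1]=?,scc[2]=?,scc[3]=0,scc[4]=?,scc[5]=1)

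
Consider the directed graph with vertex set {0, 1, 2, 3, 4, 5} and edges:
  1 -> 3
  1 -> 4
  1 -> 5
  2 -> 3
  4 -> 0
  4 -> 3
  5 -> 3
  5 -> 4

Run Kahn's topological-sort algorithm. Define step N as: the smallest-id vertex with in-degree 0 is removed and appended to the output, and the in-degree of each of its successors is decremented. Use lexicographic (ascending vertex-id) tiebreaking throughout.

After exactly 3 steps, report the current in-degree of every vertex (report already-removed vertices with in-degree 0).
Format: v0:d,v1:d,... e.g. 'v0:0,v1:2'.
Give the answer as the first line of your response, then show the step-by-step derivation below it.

v0:1,v1:0,v2:0,v3:1,v4:0,v5:0

step 1: output 1; order=[1]; indeg=(1,0,0,3,1,0)
step 2: output 2; order=[1,2]; indeg=(1,0,0,2,1,0)
step 3: output 5; order=[1,2,5]; indeg=(1,0,0,1,0,0)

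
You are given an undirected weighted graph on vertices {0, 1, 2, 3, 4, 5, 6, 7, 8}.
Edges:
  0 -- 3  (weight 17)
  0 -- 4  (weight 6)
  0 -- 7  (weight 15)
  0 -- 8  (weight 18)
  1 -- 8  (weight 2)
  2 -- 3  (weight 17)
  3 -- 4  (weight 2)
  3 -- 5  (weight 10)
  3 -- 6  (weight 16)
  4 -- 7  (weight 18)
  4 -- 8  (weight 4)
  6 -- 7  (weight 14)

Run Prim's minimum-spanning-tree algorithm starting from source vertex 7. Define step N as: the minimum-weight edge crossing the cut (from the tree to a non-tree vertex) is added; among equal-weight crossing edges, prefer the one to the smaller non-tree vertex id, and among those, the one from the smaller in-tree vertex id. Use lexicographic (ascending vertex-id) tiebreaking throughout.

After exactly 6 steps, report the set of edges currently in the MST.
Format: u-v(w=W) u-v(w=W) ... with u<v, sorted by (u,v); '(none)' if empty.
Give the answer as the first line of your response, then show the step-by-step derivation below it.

0-4(w=6) 0-7(w=15) 1-8(w=2) 3-4(w=2) 4-8(w=4) 6-7(w=14)

step 1: add edge 6-7 (w=14); MST = {6-7(w=14)}
step 2: add edge 0-7 (w=15); MST = {0-7(w=15) 6-7(w=14)}
step 3: add edge 0-4 (w=6); MST = {0-4(w=6) 0-7(w=15) 6-7(w=14)}
step 4: add edge 3-4 (w=2); MST = {0-4(w=6) 0-7(w=15) 3-4(w=2) 6-7(w=14)}
step 5: add edge 4-8 (w=4); MST = {0-4(w=6) 0-7(w=15) 3-4(w=2) 4-8(w=4) 6-7(w=14)}
step 6: add edge 1-8 (w=2); MST = {0-4(w=6) 0-7(w=15) 1-8(w=2) 3-4(w=2) 4-8(w=4) 6-7(w=14)}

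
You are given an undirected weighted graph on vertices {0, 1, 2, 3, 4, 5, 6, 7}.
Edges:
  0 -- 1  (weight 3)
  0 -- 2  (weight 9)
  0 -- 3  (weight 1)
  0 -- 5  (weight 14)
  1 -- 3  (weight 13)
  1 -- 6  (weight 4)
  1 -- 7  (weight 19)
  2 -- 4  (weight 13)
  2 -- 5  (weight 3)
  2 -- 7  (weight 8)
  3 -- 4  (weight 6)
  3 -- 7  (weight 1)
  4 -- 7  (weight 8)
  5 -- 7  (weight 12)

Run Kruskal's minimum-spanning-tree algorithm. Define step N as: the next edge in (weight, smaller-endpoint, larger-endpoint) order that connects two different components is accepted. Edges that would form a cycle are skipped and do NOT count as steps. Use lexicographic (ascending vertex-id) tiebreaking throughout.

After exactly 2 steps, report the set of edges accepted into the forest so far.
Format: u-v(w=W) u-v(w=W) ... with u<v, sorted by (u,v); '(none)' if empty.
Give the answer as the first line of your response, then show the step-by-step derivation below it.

0-3(w=1) 3-7(w=1)

step 1: add edge 0-3 (w=1); MST = {0-3(w=1)}
step 2: add edge 3-7 (w=1); MST = {0-3(w=1) 3-7(w=1)}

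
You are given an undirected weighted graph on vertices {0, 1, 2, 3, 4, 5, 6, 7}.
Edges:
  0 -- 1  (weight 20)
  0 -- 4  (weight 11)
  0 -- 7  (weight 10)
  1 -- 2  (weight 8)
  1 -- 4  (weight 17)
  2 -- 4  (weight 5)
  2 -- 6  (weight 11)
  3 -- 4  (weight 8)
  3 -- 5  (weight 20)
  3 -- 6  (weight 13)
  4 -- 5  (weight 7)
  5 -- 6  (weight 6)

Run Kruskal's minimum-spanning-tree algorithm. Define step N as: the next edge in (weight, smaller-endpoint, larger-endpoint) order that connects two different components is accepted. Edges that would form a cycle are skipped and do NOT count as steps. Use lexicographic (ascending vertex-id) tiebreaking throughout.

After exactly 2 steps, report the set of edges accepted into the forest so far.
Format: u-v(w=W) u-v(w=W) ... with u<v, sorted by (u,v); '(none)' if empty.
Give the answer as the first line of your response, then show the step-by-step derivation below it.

2-4(w=5) 5-6(w=6)

step 1: add edge 2-4 (w=5); MST = {2-4(w=5)}
step 2: add edge 5-6 (w=6); MST = {2-4(w=5) 5-6(w=6)}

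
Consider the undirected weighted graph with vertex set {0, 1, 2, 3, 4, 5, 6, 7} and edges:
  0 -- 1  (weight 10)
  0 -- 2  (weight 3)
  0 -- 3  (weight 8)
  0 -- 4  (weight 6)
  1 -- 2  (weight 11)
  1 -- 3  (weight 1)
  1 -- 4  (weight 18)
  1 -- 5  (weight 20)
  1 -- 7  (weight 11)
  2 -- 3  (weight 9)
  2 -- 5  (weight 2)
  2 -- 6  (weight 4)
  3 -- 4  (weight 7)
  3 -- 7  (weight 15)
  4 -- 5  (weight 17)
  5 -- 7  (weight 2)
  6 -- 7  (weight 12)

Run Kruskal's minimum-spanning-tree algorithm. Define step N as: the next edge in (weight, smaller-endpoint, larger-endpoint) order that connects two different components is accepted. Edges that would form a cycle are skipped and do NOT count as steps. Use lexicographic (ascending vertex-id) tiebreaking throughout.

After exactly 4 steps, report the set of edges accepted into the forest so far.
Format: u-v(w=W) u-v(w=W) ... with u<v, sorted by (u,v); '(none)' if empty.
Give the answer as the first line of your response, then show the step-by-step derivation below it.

0-2(w=3) 1-3(w=1) 2-5(w=2) 5-7(w=2)

step 1: add edge 1-3 (w=1); MST = {1-3(w=1)}
step 2: add edge 2-5 (w=2); MST = {1-3(w=1) 2-5(w=2)}
step 3: add edge 5-7 (w=2); MST = {1-3(w=1) 2-5(w=2) 5-7(w=2)}
step 4: add edge 0-2 (w=3); MST = {0-2(w=3) 1-3(w=1) 2-5(w=2) 5-7(w=2)}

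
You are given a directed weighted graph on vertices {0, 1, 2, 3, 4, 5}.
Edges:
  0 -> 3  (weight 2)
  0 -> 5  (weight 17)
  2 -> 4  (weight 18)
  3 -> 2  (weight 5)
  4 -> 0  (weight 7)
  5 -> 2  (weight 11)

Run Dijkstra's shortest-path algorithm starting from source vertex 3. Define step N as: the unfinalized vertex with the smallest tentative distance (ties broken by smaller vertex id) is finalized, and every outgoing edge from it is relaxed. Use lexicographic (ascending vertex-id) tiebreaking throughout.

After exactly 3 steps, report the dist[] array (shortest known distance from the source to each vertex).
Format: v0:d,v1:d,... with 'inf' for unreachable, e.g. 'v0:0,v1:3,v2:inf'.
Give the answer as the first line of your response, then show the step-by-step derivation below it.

v0:30,v1:inf,v2:5,v3:0,v4:23,v5:inf

step 1: dist = v0:inf,v1:inf,v2:5,v3:0,v4:inf,v5:inf
step 2: dist = v0:inf,v1:inf,v2:5,v3:0,v4:23,v5:inf
step 3: dist = v0:30,v1:inf,v2:5,v3:0,v4:23,v5:inf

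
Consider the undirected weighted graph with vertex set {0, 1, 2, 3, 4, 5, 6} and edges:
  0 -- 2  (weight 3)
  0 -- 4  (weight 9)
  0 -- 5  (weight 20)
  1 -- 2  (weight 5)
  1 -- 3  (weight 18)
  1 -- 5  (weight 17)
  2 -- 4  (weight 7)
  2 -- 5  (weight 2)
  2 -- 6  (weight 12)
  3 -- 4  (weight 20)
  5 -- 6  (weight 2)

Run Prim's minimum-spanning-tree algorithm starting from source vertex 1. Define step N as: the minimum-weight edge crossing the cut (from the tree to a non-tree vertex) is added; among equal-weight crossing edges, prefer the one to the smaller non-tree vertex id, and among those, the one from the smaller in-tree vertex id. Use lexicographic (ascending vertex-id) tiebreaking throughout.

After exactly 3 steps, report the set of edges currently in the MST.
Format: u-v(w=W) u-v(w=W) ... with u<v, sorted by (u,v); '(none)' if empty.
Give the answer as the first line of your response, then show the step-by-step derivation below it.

1-2(w=5) 2-5(w=2) 5-6(w=2)

step 1: add edge 1-2 (w=5); MST = {1-2(w=5)}
step 2: add edge 2-5 (w=2); MST = {1-2(w=5) 2-5(w=2)}
step 3: add edge 5-6 (w=2); MST = {1-2(w=5) 2-5(w=2) 5-6(w=2)}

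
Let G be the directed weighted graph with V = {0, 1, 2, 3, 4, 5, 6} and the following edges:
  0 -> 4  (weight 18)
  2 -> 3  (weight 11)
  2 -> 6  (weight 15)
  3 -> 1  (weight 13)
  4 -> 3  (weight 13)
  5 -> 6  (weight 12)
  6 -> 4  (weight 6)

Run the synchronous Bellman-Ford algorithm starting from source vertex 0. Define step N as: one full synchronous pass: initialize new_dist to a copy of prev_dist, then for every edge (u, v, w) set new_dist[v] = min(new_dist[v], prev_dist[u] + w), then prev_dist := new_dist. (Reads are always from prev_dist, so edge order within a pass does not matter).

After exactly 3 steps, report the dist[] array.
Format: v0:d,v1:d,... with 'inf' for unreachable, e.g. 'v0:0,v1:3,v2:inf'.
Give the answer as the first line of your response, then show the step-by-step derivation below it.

v0:0,v1:44,v2:inf,v3:31,v4:18,v5:inf,v6:inf

step 1: dist = v0:0,v1:inf,v2:inf,v3:inf,v4:18,v5:inf,v6:inf
step 2: dist = v0:0,v1:inf,v2:inf,v3:31,v4:18,v5:inf,v6:inf
step 3: dist = v0:0,v1:44,v2:inf,v3:31,v4:18,v5:inf,v6:inf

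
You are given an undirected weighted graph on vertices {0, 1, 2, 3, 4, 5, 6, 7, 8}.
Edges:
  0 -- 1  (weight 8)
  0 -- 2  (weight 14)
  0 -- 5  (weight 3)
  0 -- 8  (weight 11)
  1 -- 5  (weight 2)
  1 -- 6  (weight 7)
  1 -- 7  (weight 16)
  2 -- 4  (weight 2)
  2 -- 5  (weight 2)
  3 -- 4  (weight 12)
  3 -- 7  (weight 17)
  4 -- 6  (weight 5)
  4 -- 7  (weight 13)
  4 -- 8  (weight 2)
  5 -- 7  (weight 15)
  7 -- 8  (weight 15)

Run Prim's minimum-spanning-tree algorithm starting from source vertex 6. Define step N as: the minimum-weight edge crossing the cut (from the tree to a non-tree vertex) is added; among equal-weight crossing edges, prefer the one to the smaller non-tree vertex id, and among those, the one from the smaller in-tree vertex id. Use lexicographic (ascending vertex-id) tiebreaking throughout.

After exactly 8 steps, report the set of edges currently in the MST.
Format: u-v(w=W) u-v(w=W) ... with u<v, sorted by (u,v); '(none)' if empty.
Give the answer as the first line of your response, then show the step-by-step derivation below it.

0-5(w=3) 1-5(w=2) 2-4(w=2) 2-5(w=2) 3-4(w=12) 4-6(w=5) 4-7(w=13) 4-8(w=2)

step 1: add edge 4-6 (w=5); MST = {4-6(w=5)}
step 2: add edge 2-4 (w=2); MST = {2-4(w=2) 4-6(w=5)}
step 3: add edge 2-5 (w=2); MST = {2-4(w=2) 2-5(w=2) 4-6(w=5)}
step 4: add edge 1-5 (w=2); MST = {1-5(w=2) 2-4(w=2) 2-5(w=2) 4-6(w=5)}
step 5: add edge 4-8 (w=2); MST = {1-5(w=2) 2-4(w=2) 2-5(w=2) 4-6(w=5) 4-8(w=2)}
step 6: add edge 0-5 (w=3); MST = {0-5(w=3) 1-5(w=2) 2-4(w=2) 2-5(w=2) 4-6(w=5) 4-8(w=2)}
step 7: add edge 3-4 (w=12); MST = {0-5(w=3) 1-5(w=2) 2-4(w=2) 2-5(w=2) 3-4(w=12) 4-6(w=5) 4-8(w=2)}
step 8: add edge 4-7 (w=13); MST = {0-5(w=3) 1-5(w=2) 2-4(w=2) 2-5(w=2) 3-4(w=12) 4-6(w=5) 4-7(w=13) 4-8(w=2)}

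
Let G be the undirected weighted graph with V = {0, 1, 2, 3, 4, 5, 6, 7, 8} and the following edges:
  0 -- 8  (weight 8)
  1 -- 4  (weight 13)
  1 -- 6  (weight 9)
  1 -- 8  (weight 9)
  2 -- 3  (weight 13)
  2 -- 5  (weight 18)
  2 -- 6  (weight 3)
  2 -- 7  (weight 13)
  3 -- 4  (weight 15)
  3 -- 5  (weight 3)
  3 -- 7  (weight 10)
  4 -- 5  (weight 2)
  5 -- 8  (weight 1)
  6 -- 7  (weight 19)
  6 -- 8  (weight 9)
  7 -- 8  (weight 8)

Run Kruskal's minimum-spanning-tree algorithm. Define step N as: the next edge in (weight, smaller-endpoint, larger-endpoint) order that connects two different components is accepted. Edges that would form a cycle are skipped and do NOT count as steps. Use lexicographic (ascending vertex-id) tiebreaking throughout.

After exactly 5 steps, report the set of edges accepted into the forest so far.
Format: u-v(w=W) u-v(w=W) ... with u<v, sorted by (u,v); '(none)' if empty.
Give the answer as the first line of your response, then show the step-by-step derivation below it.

0-8(w=8) 2-6(w=3) 3-5(w=3) 4-5(w=2) 5-8(w=1)

step 1: add edge 5-8 (w=1); MST = {5-8(w=1)}
step 2: add edge 4-5 (w=2); MST = {4-5(w=2) 5-8(w=1)}
step 3: add edge 2-6 (w=3); MST = {2-6(w=3) 4-5(w=2) 5-8(w=1)}
step 4: add edge 3-5 (w=3); MST = {2-6(w=3) 3-5(w=3) 4-5(w=2) 5-8(w=1)}
step 5: add edge 0-8 (w=8); MST = {0-8(w=8) 2-6(w=3) 3-5(w=3) 4-5(w=2) 5-8(w=1)}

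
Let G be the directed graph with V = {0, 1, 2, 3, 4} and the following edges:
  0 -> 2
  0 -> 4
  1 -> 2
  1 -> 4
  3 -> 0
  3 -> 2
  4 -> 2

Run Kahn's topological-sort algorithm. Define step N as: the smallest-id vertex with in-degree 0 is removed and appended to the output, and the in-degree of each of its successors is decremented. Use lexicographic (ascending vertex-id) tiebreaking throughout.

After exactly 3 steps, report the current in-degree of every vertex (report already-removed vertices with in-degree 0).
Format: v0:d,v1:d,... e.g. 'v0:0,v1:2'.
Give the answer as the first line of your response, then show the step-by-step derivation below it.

v0:0,v1:0,v2:1,v3:0,v4:0

step 1: output 1; order=[1]; indeg=(1,0,3,0,1)
step 2: output 3; order=[1,3]; indeg=(0,0,2,0,1)
step 3: output 0; order=[1,3,0]; indeg=(0,0,1,0,0)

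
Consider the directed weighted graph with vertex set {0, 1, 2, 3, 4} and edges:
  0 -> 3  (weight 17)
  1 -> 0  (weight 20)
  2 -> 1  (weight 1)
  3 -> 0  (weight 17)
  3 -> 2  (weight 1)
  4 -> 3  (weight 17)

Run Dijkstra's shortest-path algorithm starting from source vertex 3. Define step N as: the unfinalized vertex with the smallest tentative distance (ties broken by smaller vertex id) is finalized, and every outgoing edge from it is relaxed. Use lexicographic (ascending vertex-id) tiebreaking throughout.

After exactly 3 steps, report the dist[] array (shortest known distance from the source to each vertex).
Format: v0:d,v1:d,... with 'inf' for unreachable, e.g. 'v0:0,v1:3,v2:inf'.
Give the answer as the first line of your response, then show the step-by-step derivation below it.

v0:17,v1:2,v2:1,v3:0,v4:inf

step 1: dist = v0:17,v1:inf,v2:1,v3:0,v4:inf
step 2: dist = v0:17,v1:2,v2:1,v3:0,v4:inf
step 3: dist = v0:17,v1:2,v2:1,v3:0,v4:inf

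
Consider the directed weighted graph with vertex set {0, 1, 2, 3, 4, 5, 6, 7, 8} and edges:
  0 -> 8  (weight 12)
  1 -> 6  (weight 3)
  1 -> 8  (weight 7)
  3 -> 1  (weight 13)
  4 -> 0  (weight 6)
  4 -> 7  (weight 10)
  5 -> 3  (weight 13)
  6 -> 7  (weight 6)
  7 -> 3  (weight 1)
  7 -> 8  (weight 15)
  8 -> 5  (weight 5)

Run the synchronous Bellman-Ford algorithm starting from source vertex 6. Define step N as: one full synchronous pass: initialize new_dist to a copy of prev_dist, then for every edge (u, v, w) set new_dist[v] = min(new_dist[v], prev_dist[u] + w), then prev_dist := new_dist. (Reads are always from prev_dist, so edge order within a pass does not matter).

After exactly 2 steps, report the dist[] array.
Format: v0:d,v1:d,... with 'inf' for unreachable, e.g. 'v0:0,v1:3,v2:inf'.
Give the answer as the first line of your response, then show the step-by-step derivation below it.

v0:inf,v1:inf,v2:inf,v3:7,v4:inf,v5:inf,v6:0,v7:6,v8:21

step 1: dist = v0:inf,v1:inf,v2:inf,v3:inf,v4:inf,v5:inf,v6:0,v7:6,v8:inf
step 2: dist = v0:inf,v1:inf,v2:inf,v3:7,v4:inf,v5:inf,v6:0,v7:6,v8:21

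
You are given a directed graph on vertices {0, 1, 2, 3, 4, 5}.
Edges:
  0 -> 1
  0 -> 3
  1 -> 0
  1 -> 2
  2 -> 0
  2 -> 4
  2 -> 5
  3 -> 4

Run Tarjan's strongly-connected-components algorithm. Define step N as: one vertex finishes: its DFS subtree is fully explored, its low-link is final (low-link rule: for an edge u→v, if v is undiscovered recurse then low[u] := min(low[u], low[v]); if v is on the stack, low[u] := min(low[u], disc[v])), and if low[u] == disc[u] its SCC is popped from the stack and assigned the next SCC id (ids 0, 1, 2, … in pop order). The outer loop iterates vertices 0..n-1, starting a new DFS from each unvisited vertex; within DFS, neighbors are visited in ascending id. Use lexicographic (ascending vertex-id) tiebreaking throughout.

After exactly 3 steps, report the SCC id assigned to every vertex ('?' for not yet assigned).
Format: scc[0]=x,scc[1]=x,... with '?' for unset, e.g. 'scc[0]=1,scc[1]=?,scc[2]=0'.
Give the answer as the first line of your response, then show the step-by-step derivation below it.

scc[0]=?,scc[1]=?,scc[2]=?,scc[3]=?,scc[4]=0,scc[5]=1

step 1: low=(low[0]=0,low[1]=0,low[2]=0,low[3]=?,low[4]=3,low[5]=?); scc=(scc[0]=?,scc[1]=?,scc[2]=?,scc[3]=?,scc[4]=0,scc[5]=?)
step 2: low=(low[0]=0,low[1]=0,low[2]=0,low[3]=?,low[4]=3,low[5]=4); scc=(scc[0]=?,scc[1]=?,scc[2]=?,scc[3]=?,scc[4]=0,scc[5]=1)
step 3: low=(low[0]=0,low[1]=0,low[2]=0,low[3]=?,low[4]=3,low[5]=4); scc=(scc[0]=?,scc[1]=?,scc[2]=?,scc[3]=?,scc[4]=0,scc[5]=1)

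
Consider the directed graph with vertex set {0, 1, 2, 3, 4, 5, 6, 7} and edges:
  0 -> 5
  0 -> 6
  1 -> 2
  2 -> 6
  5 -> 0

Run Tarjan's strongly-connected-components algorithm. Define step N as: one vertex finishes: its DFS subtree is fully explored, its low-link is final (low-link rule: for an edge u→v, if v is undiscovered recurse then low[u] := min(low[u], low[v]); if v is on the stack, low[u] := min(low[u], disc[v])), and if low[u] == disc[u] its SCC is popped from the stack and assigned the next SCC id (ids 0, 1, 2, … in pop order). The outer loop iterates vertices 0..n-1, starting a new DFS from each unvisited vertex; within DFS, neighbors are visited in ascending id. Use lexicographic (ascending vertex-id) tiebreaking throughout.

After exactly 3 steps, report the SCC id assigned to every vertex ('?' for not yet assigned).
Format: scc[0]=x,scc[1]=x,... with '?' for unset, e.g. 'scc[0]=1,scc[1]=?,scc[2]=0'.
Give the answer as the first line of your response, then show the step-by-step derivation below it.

scc[0]=1,scc[1]=?,scc[2]=?,scc[3]=?,scc[4]=?,scc[5]=1,scc[6]=0,scc[7]=?

step 1: low=(low[0]=0,low[1]=?,low[2]=?,low[3]=?,low[4]=?,low[5]=0,low[6]=?,low[7]=?); scc=(scc[0]=?,scc[1]=?,scc[2]=?,scc[3]=?,scc[4]=?,scc[5]=?,scc[6]=?,scc[7]=?)
step 2: low=(low[0]=0,low[1]=?,low[2]=?,low[3]=?,low[4]=?,low[5]=0,low[6]=2,low[7]=?); scc=(scc[0]=?,scc[1]=?,scc[2]=?,scc[3]=?,scc[4]=?,scc[5]=?,scc[6]=0,scc[7]=?)
step 3: low=(low[0]=0,low[1]=?,low[2]=?,low[3]=?,low[4]=?,low[5]=0,low[6]=2,low[7]=?); scc=(scc[0]=1,scc[1]=?,scc[2]=?,scc[3]=?,scc[4]=?,scc[5]=1,scc[6]=0,scc[7]=?)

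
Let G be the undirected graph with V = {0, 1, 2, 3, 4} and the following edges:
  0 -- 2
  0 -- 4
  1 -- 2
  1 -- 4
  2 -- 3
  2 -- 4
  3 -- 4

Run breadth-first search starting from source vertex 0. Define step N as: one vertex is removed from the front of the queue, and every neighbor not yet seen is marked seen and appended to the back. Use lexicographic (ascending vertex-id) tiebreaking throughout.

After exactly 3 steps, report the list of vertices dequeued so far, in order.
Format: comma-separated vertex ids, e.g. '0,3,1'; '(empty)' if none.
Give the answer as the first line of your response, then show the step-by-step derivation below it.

0,2,4

step 1: dequeue 0; queue=[2,4]; order=0
step 2: dequeue 2; queue=[4,1,3]; order=0,2
step 3: dequeue 4; queue=[1,3]; order=0,2,4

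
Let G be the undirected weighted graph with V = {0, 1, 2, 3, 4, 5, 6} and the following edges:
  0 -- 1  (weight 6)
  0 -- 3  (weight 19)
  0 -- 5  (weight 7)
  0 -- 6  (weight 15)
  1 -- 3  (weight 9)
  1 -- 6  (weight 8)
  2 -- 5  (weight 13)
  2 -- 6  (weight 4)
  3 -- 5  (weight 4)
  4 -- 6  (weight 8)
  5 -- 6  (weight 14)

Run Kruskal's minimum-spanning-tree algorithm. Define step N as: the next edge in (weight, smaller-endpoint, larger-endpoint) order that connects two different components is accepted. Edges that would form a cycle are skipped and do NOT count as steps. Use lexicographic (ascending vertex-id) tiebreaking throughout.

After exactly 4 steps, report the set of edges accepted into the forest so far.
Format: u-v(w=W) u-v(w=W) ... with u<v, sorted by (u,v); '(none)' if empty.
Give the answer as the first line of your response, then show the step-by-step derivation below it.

0-1(w=6) 0-5(w=7) 2-6(w=4) 3-5(w=4)

step 1: add edge 2-6 (w=4); MST = {2-6(w=4)}
step 2: add edge 3-5 (w=4); MST = {2-6(w=4) 3-5(w=4)}
step 3: add edge 0-1 (w=6); MST = {0-1(w=6) 2-6(w=4) 3-5(w=4)}
step 4: add edge 0-5 (w=7); MST = {0-1(w=6) 0-5(w=7) 2-6(w=4) 3-5(w=4)}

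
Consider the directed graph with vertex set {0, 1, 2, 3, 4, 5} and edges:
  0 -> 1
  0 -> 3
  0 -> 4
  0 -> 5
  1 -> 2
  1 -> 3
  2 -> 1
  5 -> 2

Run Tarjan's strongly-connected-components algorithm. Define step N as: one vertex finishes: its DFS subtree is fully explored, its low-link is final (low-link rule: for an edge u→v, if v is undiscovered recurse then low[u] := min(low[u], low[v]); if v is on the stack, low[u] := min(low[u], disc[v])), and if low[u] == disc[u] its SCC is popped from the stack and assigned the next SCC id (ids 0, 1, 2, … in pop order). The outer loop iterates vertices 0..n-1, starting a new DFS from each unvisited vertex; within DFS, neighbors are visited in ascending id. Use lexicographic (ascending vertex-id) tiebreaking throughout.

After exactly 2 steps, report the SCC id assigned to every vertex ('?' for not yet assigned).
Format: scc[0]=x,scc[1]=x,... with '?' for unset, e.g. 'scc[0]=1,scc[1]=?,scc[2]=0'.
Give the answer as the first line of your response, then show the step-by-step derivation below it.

scc[0]=?,scc[1]=?,scc[2]=?,scc[3]=0,scc[4]=?,scc[5]=?

step 1: low=(low[0]=0,low[1]=1,low[2]=1,low[3]=?,low[4]=?,low[5]=?); scc=(scc[0]=?,scc[1]=?,scc[2]=?,scc[3]=?,scc[4]=?,scc[5]=?)
step 2: low=(low[0]=0,low[1]=1,low[2]=1,low[3]=3,low[4]=?,low[5]=?); scc=(scc[0]=?,scc[1]=?,scc[2]=?,scc[3]=0,scc[4]=?,scc[5]=?)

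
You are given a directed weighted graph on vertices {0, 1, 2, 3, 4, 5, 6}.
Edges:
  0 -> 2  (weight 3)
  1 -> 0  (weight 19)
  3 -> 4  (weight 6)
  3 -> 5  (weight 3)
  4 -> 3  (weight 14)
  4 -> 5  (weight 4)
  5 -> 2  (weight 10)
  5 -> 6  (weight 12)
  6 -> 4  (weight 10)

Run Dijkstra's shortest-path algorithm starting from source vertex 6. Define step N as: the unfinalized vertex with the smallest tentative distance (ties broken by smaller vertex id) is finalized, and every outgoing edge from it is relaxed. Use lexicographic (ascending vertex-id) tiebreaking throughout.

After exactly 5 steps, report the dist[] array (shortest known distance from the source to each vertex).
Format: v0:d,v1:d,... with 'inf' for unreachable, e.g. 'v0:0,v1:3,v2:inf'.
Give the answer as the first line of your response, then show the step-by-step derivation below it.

v0:inf,v1:inf,v2:24,v3:24,v4:10,v5:14,v6:0

step 1: dist = v0:inf,v1:inf,v2:inf,v3:inf,v4:10,v5:inf,v6:0
step 2: dist = v0:inf,v1:inf,v2:inf,v3:24,v4:10,v5:14,v6:0
step 3: dist = v0:inf,v1:inf,v2:24,v3:24,v4:10,v5:14,v6:0
step 4: dist = v0:inf,v1:inf,v2:24,v3:24,v4:10,v5:14,v6:0
step 5: dist = v0:inf,v1:inf,v2:24,v3:24,v4:10,v5:14,v6:0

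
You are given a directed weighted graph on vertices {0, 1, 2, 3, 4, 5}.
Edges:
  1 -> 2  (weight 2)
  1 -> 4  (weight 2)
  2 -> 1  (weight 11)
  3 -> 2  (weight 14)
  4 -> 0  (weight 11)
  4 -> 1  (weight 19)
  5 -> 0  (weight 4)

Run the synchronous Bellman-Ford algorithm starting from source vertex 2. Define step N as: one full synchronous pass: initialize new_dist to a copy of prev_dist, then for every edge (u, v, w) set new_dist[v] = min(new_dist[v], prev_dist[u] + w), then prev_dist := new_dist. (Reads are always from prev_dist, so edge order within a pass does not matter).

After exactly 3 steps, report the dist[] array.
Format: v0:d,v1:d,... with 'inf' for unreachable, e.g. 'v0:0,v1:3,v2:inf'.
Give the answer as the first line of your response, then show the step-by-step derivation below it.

v0:24,v1:11,v2:0,v3:inf,v4:13,v5:inf

step 1: dist = v0:inf,v1:11,v2:0,v3:inf,v4:inf,v5:inf
step 2: dist = v0:inf,v1:11,v2:0,v3:inf,v4:13,v5:inf
step 3: dist = v0:24,v1:11,v2:0,v3:inf,v4:13,v5:inf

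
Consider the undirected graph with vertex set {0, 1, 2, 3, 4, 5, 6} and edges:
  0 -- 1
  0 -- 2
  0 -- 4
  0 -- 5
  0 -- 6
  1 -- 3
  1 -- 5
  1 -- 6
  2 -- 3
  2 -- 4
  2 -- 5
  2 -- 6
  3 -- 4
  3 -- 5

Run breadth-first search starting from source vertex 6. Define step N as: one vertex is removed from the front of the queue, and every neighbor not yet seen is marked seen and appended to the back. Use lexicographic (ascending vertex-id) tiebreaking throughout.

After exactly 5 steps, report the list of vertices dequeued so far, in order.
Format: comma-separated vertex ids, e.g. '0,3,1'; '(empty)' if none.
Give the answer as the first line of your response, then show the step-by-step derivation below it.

6,0,1,2,4

step 1: dequeue 6; queue=[0,1,2]; order=6
step 2: dequeue 0; queue=[1,2,4,5]; order=6,0
step 3: dequeue 1; queue=[2,4,5,3]; order=6,0,1
step 4: dequeue 2; queue=[4,5,3]; order=6,0,1,2
step 5: dequeue 4; queue=[5,3]; order=6,0,1,2,4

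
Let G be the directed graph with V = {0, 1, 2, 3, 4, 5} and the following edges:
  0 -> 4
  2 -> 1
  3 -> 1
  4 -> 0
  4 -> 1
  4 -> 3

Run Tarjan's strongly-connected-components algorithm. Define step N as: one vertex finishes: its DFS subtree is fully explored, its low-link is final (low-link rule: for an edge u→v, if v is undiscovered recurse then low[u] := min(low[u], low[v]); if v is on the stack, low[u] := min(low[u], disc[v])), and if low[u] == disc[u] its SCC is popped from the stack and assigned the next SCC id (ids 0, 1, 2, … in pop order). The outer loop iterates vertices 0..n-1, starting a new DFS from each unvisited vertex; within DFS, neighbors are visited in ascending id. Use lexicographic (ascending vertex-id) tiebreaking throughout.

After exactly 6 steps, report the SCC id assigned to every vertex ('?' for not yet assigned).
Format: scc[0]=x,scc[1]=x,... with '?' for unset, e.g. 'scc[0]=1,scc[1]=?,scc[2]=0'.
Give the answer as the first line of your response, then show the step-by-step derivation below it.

scc[0]=2,scc[1]=0,scc[2]=3,scc[3]=1,scc[4]=2,scc[5]=4

step 1: low=(low[0]=0,low[1]=2,low[2]=?,low[3]=?,low[4]=0,low[5]=?); scc=(scc[0]=?,scc[1]=0,scc[2]=?,scc[3]=?,scc[4]=?,scc[5]=?)
step 2: low=(low[0]=0,low[1]=2,low[2]=?,low[3]=3,low[4]=0,low[5]=?); scc=(scc[0]=?,scc[1]=0,scc[2]=?,scc[3]=1,scc[4]=?,scc[5]=?)
step 3: low=(low[0]=0,low[1]=2,low[2]=?,low[3]=3,low[4]=0,low[5]=?); scc=(scc[0]=?,scc[1]=0,scc[2]=?,scc[3]=1,scc[4]=?,scc[5]=?)
step 4: low=(low[0]=0,low[1]=2,low[2]=?,low[3]=3,low[4]=0,low[5]=?); scc=(scc[0]=2,scc[1]=0,scc[2]=?,scc[3]=1,scc[4]=2,scc[5]=?)
step 5: low=(low[0]=0,low[1]=2,low[2]=4,low[3]=3,low[4]=0,low[5]=?); scc=(scc[0]=2,scc[1]=0,scc[2]=3,scc[3]=1,scc[4]=2,scc[5]=?)
step 6: low=(low[0]=0,low[1]=2,low[2]=4,low[3]=3,low[4]=0,low[5]=5); scc=(scc[0]=2,scc[1]=0,scc[2]=3,scc[3]=1,scc[4]=2,scc[5]=4)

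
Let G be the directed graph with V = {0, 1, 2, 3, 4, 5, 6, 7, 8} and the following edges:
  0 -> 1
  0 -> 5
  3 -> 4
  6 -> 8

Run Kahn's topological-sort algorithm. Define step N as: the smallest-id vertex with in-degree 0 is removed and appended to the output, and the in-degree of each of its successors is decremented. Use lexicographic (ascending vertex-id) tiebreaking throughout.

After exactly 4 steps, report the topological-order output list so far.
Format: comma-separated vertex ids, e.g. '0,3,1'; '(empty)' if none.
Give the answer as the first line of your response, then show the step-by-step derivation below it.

0,1,2,3

step 1: output 0; order=[0]; indeg=(0,0,0,0,1,0,0,0,1)
step 2: output 1; order=[0,1]; indeg=(0,0,0,0,1,0,0,0,1)
step 3: output 2; order=[0,1,2]; indeg=(0,0,0,0,1,0,0,0,1)
step 4: output 3; order=[0,1,2,3]; indeg=(0,0,0,0,0,0,0,0,1)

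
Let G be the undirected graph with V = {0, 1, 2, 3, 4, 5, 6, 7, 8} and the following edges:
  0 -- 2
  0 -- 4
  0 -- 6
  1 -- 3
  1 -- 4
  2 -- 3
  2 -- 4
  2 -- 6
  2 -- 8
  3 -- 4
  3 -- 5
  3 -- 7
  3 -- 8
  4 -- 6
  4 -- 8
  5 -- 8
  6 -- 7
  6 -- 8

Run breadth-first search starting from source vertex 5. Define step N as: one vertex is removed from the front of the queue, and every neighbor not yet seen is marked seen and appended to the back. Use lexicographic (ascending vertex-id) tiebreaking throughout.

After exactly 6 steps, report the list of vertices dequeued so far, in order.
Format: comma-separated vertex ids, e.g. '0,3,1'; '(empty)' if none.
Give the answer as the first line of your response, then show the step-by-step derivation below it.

5,3,8,1,2,4

step 1: dequeue 5; queue=[3,8]; order=5
step 2: dequeue 3; queue=[8,1,2,4,7]; order=5,3
step 3: dequeue 8; queue=[1,2,4,7,6]; order=5,3,8
step 4: dequeue 1; queue=[2,4,7,6]; order=5,3,8,1
step 5: dequeue 2; queue=[4,7,6,0]; order=5,3,8,1,2
step 6: dequeue 4; queue=[7,6,0]; order=5,3,8,1,2,4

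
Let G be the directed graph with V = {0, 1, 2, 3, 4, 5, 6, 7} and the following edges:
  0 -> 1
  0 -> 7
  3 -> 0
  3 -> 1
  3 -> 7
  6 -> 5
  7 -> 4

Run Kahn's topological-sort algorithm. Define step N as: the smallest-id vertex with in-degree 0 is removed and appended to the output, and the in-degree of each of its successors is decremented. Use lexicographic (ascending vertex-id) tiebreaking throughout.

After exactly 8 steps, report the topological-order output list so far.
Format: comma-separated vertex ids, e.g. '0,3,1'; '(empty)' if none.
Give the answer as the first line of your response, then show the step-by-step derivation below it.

2,3,0,1,6,5,7,4

step 1: output 2; order=[2]; indeg=(1,2,0,0,1,1,0,2)
step 2: output 3; order=[2,3]; indeg=(0,1,0,0,1,1,0,1)
step 3: output 0; order=[2,3,0]; indeg=(0,0,0,0,1,1,0,0)
step 4: output 1; order=[2,3,0,1]; indeg=(0,0,0,0,1,1,0,0)
step 5: output 6; order=[2,3,0,1,6]; indeg=(0,0,0,0,1,0,0,0)
step 6: output 5; order=[2,3,0,1,6,5]; indeg=(0,0,0,0,1,0,0,0)
step 7: output 7; order=[2,3,0,1,6,5,7]; indeg=(0,0,0,0,0,0,0,0)
step 8: output 4; order=[2,3,0,1,6,5,7,4]; indeg=(0,0,0,0,0,0,0,0)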